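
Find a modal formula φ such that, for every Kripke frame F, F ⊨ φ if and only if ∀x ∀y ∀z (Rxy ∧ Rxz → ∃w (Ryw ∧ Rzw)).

The condition is convergence. The .2 schema ◇□r → □◇r defines it.
Suppose ◇□r→□◇r is valid. Take Rxy, Rxz and set V(r)={w : Ryw}. Then □r at y so ◇□r at x, so □◇r at x, so ◇r at z, giving w with Rzw and Ryw.

◇□r → □◇r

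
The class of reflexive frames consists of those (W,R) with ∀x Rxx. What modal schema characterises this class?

This is reflexivity; the standard corresponding axiom is T: □s → s.
Suppose □s→s is valid. At any x set V(s)={w : Rxw}. Then □s holds at x, so s holds at x, i.e. Rxx.

□s → s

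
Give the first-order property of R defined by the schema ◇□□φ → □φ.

This is a Sahlqvist (Geach-type) schema ◇^1□^2φ → □^1◇^0φ.
Minimal-valuation argument: fix x; take any y with xR^1y and any z with xR^1z. Set V(φ) to the set of worlds R-reachable from y in exactly 2 steps. Then □^2φ holds at y, so the antecedent holds at x; validity forces ◇^0φ at z, giving a w with zR^0w and yR^2w.
First-order correspondent: ∀x ∀y ∀z ((xRy ∧ xRz) → ∃w (yR²w ∧ z = w)).

∀x ∀y ∀z ((xRy ∧ xRz) → ∃w (yR²w ∧ z = w))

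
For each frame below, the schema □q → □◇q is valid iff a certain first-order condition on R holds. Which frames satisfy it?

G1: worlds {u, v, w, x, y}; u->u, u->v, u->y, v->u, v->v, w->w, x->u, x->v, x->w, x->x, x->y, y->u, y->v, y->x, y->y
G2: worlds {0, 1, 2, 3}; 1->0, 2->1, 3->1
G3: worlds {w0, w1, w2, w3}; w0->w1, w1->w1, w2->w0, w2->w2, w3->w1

G1

The schema corresponds to a generalized confluence (Geach) condition: ∀x ∀z (xRz → ∃w (xRw ∧ zRw)).
G1: condition met.
G2: fails — 1R0 but no w with 1Rw and 0Rw.
G3: fails — w2Rw0 but no w with w2Rw and w0Rw.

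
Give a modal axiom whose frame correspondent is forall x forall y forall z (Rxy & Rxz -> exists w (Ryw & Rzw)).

◇□ψ → □◇ψ

The condition is convergence. The .2 schema ◇□ψ → □◇ψ defines it.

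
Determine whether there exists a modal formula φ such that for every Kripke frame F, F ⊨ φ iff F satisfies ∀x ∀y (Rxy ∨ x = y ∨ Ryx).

Modal frame validity is preserved under disjoint unions.
Take 2 disjoint single-world reflexive frames: each is trivially connected, but their disjoint union has 2 worlds with no edge between distinct components, so it is not connected.
So the class is not modally definable.

Not modally definable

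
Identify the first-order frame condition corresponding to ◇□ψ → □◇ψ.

convergence

Suppose ◇□ψ→□◇ψ is valid. Take Rxy, Rxz and set V(ψ)={w : Ryw}. Then □ψ at y so ◇□ψ at x, so □◇ψ at x, so ◇ψ at z, giving w with Rzw and Ryw.
The converse is a direct semantic check.
Frame condition: ∀x ∀y ∀z (Rxy ∧ Rxz → ∃w (Ryw ∧ Rzw)).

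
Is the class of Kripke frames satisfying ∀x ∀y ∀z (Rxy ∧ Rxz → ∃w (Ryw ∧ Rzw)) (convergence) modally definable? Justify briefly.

Yes: it is convergence, defined by the .2 schema ◇□r → □◇r.
Suppose ◇□r→□◇r is valid. Take Rxy, Rxz and set V(r)={w : Ryw}. Then □r at y so ◇□r at x, so □◇r at x, so ◇r at z, giving w with Rzw and Ryw.

Yes, by ◇□r → □◇r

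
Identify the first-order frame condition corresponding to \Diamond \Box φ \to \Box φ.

This is frame-equivalent to ◇φ → □◇φ (substitute ¬φ for φ and contrapose).
Suppose ◇φ→□◇φ is valid. Take Rxy, Rxz and set V(φ)={y}. Then ◇φ at x, so □◇φ at x, so ◇φ at z, so some w with Rzw has φ; w=y, i.e. Rzy. By symmetry of the argument, Ryz.

the Euclidean property: \forall x \forall y \forall z (Rxy \wedge Rxz \to Ryz)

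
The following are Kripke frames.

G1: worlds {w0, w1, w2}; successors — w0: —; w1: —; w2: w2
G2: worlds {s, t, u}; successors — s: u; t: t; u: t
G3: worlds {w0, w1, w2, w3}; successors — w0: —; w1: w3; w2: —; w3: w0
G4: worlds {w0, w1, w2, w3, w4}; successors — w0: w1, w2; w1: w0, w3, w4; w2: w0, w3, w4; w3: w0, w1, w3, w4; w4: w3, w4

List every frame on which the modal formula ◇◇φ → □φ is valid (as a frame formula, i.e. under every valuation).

Frame correspondent (Sahlqvist): ∀x ∀y ∀z ((xR²y ∧ xRz) → ∃w (y = w ∧ z = w)) — i.e. a generalized confluence (Geach) condition.
G1: ✓.
G2: fails — sR²t, sRu but t ≠ u.
G3: fails — w1R²w0, w1Rw3 but w0 ≠ w3.
G4: fails — w0R²w0, w0Rw1 but w0 ≠ w1.

G1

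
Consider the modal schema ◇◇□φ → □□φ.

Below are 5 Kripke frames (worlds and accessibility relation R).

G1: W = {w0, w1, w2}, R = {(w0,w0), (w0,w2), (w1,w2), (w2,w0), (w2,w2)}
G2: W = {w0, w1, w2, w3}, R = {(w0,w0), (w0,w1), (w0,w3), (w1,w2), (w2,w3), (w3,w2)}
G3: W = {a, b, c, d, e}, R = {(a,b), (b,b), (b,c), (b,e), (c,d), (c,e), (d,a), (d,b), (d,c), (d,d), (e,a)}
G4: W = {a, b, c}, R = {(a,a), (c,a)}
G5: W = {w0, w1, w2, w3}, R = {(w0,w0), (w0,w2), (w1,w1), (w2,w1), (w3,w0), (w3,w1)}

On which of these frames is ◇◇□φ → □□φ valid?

This is the axiom for a generalized confluence (Geach) condition; its first-order frame correspondent is ∀x ∀y ∀z ((xR²y ∧ xR²z) → ∃w (yRw ∧ z = w)).
G1: ✓.
G2: fails — w0R²w0, w0R²w2 but no w with w0Rw and w2=w.
G3: fails — aR²c, aR²b but no w with cRw and b=w.
G4: ✓.
G5: fails — w0R²w0, w0R²w1 but no w with w0Rw and w1=w.

G1, G4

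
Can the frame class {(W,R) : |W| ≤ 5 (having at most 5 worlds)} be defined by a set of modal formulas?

If a class were modally definable it would be closed under disjoint unions (Goldblatt–Thomason).
Any modal formula valid on each of 6 disjoint one-world frames is valid on their disjoint union (validity is preserved under disjoint unions). Each one-world frame has |W|=1≤5, but the union has |W|=6.
So the class is not modally definable.

No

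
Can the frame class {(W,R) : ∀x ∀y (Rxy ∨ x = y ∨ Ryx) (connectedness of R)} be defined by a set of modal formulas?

Any modally definable frame class is closed under disjoint unions.
Take 4 disjoint single-world reflexive frames: each is trivially connected, but their disjoint union has 4 worlds with no edge between distinct components, so it is not connected.
So the class is not modally definable.

No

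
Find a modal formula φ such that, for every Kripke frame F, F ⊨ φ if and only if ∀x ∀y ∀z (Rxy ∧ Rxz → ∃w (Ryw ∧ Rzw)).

A defining formula is ◇□p → □◇p (the .2 axiom).
Suppose ◇□p→□◇p is valid. Take Rxy, Rxz and set V(p)={w : Ryw}. Then □p at y so ◇□p at x, so □◇p at x, so ◇p at z, giving w with Rzw and Ryw.

◇□p → □◇p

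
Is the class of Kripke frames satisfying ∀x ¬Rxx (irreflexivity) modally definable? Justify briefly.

Not modally definable

Any modally definable frame class is closed under surjective bounded morphisms.
The 5-cycle (worlds a,b,c,d,e with a→b→c→d→e→a) is irreflexive, and the map sending every world to a single reflexive point • is a surjective bounded morphism (forth: every edge maps to (•,•); back: every world has a successor). So any modal formula valid on the 5-cycle is also valid on the reflexive point, which is not irreflexive.
Hence irreflexivity is not modally definable.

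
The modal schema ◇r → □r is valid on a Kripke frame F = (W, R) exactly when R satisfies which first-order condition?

partial functionality: ∀x ∀y ∀z (Rxy ∧ Rxz → y = z)

This schema is the CD axiom.
It corresponds to partial functionality: ∀x ∀y ∀z (Rxy ∧ Rxz → y = z).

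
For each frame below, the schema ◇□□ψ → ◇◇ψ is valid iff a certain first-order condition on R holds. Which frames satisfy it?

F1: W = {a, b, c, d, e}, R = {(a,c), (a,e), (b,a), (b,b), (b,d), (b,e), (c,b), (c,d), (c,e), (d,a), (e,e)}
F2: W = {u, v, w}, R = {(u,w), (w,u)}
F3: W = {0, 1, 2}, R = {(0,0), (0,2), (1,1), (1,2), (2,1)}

F1, F3

The schema corresponds to a generalized confluence (Geach) condition: ∀x ∀y (xRy → ∃w (yR²w ∧ xR²w)).
F1: condition met.
F2: fails — uRw but no t with wR²t and uR²t.
F3: condition met.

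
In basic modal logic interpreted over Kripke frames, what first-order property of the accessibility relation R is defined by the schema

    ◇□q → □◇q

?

convergence

Suppose ◇□q→□◇q is valid. Take Rxy, Rxz and set V(q)={w : Ryw}. Then □q at y so ◇□q at x, so □◇q at x, so ◇q at z, giving w with Rzw and Ryw.
The converse is a direct semantic check.
Frame condition: ∀x ∀y ∀z (Rxy ∧ Rxz → ∃w (Ryw ∧ Rzw)).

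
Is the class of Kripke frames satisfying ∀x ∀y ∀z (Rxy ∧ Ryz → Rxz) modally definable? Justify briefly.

This is a Sahlqvist condition; the 4 axiom □r → □□r defines it.
Suppose □r→□□r is valid. Take Rxy, Ryz and set V(r)={w : Rxw}. Then □r at x, so □□r at x, so □r at y, so r at z, i.e. Rxz.

Yes — defined by □r → □□r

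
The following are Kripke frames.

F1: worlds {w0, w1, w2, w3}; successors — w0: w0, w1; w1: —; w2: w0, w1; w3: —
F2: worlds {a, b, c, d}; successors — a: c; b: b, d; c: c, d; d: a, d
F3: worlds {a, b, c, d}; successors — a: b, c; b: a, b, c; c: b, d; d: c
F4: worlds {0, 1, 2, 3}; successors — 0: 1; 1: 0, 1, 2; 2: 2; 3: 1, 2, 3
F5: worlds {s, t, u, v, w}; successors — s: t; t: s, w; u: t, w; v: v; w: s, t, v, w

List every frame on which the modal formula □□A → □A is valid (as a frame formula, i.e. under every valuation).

F1, F2, F4

Frame correspondent (Sahlqvist): ∀x ∀y (Rxy → ∃z (Rxz ∧ Rzy)) — i.e. density.
F1: satisfies the condition.
F2: satisfies the condition.
F3: fails — Rcd but no z with Rcz and Rzd.
F4: satisfies the condition.
F5: fails — Rst but no z with Rsz and Rzt.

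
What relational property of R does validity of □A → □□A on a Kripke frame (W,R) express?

Suppose □A→□□A is valid. Take Rxy, Ryz and set V(A)={w : Rxw}. Then □A at x, so □□A at x, so □A at y, so A at z, i.e. Rxz.
Conversely, any frame satisfying ∀x ∀y ∀z (Rxy ∧ Ryz → Rxz) validates the schema.
So the correspondent is transitivity.

transitivity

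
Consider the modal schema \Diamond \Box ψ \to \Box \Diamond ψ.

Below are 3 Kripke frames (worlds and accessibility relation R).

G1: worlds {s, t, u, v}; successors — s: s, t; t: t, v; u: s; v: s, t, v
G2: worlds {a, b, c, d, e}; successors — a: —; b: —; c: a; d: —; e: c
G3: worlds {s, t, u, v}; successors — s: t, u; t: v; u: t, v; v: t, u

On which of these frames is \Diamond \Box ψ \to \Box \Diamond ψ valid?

G1

This is the axiom for convergence; its first-order frame correspondent is \forall x \forall y \forall z (Rxy \wedge Rxz \to \exists w (Ryw \wedge Rzw)).
G1: ✓.
G2: fails — Rca and Rca but a and a have no common successor.
G3: fails — Ruv and Rut but v and t have no common successor.
Valid on: G1.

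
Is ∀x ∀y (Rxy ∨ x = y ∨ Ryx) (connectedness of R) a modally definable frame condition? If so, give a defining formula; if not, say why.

If a class were modally definable it would be closed under disjoint unions (Goldblatt–Thomason).
Take 4 disjoint single-world reflexive frames: each is trivially connected, but their disjoint union has 4 worlds with no edge between distinct components, so it is not connected.
So the class is not modally definable.

Not modally definable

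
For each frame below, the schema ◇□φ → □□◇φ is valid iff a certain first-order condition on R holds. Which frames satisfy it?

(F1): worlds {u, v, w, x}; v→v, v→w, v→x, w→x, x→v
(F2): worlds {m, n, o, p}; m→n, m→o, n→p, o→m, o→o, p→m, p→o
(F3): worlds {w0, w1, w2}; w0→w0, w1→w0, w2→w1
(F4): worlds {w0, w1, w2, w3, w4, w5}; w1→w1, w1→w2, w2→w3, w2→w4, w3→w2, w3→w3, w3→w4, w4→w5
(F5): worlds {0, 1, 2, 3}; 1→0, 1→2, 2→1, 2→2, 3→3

(F3)

The schema corresponds to a generalized confluence (Geach) condition: ∀x ∀y ∀z ((xRy ∧ xR²z) → ∃w (yRw ∧ zRw)).
(F1): fails — vRw, vR²x but no t with wRt and xRt.
(F2): fails — mRn, mR²m but no w with nRw and mRw.
(F3): condition met.
(F4): fails — w1Rw1, w1R²w2 but no w with w1Rw and w2Rw.
(F5): fails — 1R0, 1R²1 but no w with 0Rw and 1Rw.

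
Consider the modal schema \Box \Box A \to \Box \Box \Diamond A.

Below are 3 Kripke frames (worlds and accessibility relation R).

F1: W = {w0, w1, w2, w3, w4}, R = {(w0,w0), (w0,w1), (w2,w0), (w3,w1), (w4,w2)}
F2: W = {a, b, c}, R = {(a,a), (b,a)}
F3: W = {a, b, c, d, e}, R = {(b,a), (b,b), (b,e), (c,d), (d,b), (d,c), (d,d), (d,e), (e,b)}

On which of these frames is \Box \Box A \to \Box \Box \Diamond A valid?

F2

The schema corresponds to a generalized confluence (Geach) condition: \forall x \forall z (x R^2 z \to \exists w (x R^2 w \wedge zRw)).
F1: fails — w0R²w1 but no w with w0R²w and w1Rw.
F2: ✓.
F3: fails — bR²a but no w with bR²w and aRw.
Valid on: F2.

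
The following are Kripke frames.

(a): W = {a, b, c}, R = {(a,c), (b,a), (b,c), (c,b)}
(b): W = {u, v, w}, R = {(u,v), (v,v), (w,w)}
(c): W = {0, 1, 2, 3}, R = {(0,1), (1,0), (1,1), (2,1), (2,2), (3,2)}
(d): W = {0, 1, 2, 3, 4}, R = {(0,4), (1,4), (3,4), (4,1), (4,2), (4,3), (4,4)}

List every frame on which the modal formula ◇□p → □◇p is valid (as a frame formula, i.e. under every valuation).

(b), (c)

The schema corresponds to convergence: ∀x ∀y ∀z (Rxy ∧ Rxz → ∃w (Ryw ∧ Rzw)).
(a): fails — Rba and Rbc but a and c have no common successor.
(b): satisfies the condition.
(c): satisfies the condition.
(d): fails — R43 and R42 but 3 and 2 have no common successor.
Valid on: (b), (c).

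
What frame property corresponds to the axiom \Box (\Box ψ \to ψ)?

Suppose □(□ψ→ψ) is valid. Take Rxy and set V(ψ)={w : Ryw}. Then at y, □ψ holds; since □(□ψ→ψ) at x, □ψ→ψ at y, so ψ at y, i.e. Ryy.
Conversely, on a frame with shift-reflexivity the schema holds at every world under every valuation.
Frame condition: \forall x \forall y (Rxy \to Ryy).

Shift-reflexivity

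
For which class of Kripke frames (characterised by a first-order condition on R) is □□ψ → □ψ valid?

density: ∀x ∀y (Rxy → ∃z (Rxz ∧ Rzy))

Suppose □□ψ→□ψ is valid. Take Rxy and set V(ψ)={w : xR²w}. Then □□ψ at x, so □ψ at x, so ψ at y, i.e. ∃z(Rxz∧Rzy).
Conversely, any frame satisfying ∀x ∀y (Rxy → ∃z (Rxz ∧ Rzy)) validates the schema.
So the correspondent is density.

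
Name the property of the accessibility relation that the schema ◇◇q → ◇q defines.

This is frame-equivalent to □q → □□q (substitute ¬q for q and contrapose).
Suppose □q→□□q is valid. Take Rxy, Ryz and set V(q)={w : Rxw}. Then □q at x, so □□q at x, so □q at y, so q at z, i.e. Rxz.

Transitivity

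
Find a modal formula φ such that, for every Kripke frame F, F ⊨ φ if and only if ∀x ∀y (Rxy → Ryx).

The condition is symmetry. The B schema p → □◇p defines it.

p → □◇p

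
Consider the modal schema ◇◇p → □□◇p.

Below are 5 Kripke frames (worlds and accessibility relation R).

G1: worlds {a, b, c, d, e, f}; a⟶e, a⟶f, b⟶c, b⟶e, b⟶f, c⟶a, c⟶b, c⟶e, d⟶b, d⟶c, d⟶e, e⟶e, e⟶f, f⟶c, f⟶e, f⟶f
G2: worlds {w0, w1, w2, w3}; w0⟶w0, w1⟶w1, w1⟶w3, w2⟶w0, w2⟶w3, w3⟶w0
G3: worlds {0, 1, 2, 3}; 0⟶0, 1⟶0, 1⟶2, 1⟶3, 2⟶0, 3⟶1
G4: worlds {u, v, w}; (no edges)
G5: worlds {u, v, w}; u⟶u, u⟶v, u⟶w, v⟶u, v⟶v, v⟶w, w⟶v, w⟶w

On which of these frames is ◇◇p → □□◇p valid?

G4

Frame correspondent (Sahlqvist): ∀x ∀y ∀z ((xR²y ∧ xR²z) → ∃w (y = w ∧ zRw)) — i.e. a generalized confluence (Geach) condition.
G1: fails — aR²c, aR²c but no w with c=w and cRw.
G2: fails — w1R²w0, w1R²w1 but no w with w0=w and w1Rw.
G3: fails — 1R²1, 1R²0 but no w with 1=w and 0Rw.
G4: ✓.
G5: fails — uR²u, uR²w but no t with u=t and wRt.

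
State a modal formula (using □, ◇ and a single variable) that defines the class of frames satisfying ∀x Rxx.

A defining formula is □q → q (the T axiom).
Suppose □q→q is valid. At any x set V(q)={w : Rxw}. Then □q holds at x, so q holds at x, i.e. Rxx.

□q → q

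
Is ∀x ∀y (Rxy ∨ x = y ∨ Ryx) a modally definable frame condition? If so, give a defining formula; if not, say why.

Any modally definable frame class is closed under disjoint unions.
Take 3 disjoint single-world reflexive frames: each is trivially connected, but their disjoint union has 3 worlds with no edge between distinct components, so it is not connected.
So no modal formula (or set of formulas) defines exactly the connected frames.

No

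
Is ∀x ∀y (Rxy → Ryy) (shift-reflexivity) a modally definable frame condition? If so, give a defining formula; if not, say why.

The condition is shift-reflexivity. A defining modal formula is □(□p → p).
Suppose □(□p→p) is valid. Take Rxy and set V(p)={w : Ryw}. Then at y, □p holds; since □(□p→p) at x, □p→p at y, so p at y, i.e. Ryy.

Yes, by □(□p → p)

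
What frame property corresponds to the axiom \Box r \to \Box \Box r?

transitivity

Suppose □r→□□r is valid. Take Rxy, Ryz and set V(r)={w : Rxw}. Then □r at x, so □□r at x, so □r at y, so r at z, i.e. Rxz.
Conversely, on a frame with transitivity the schema holds at every world under every valuation.
So the correspondent is transitivity.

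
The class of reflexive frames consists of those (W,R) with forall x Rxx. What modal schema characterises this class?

The condition is reflexivity. The T schema □q → q defines it.
Suppose □q→q is valid. At any x set V(q)={w : Rxw}. Then □q holds at x, so q holds at x, i.e. Rxx.

□q → q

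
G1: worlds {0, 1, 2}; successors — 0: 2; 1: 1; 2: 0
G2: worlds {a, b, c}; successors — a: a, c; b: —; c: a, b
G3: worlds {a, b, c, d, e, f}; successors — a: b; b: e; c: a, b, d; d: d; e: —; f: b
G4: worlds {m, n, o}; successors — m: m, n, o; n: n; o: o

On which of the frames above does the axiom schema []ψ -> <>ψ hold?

Frame correspondent (Sahlqvist): forall x exists y Rxy — i.e. seriality.
G1: satisfies the condition.
G2: fails — world b has no successor.
G3: fails — world e has no successor.
G4: satisfies the condition.
Valid on: G1, G4.

G1, G4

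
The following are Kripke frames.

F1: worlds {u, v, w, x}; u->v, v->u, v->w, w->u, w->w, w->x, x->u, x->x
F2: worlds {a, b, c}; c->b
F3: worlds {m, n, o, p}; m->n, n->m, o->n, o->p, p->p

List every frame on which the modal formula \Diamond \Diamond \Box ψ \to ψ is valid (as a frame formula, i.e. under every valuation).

F2

Frame correspondent (Sahlqvist): \forall x \forall y (x R^2 y \to \exists w (yRw \wedge x = w)) — i.e. a generalized confluence (Geach) condition.
F1: fails — uR²u but no t with uRt and u=t.
F2: ✓.
F3: fails — mR²m but no w with mRw and m=w.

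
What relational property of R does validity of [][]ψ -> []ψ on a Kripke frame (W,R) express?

density

Suppose □□ψ→□ψ is valid. Take Rxy and set V(ψ)={w : xR²w}. Then □□ψ at x, so □ψ at x, so ψ at y, i.e. ∃z(Rxz∧Rzy).
Conversely, on a frame with density the schema holds at every world under every valuation.
Frame condition: forall x forall y (Rxy -> exists z (Rxz & Rzy)).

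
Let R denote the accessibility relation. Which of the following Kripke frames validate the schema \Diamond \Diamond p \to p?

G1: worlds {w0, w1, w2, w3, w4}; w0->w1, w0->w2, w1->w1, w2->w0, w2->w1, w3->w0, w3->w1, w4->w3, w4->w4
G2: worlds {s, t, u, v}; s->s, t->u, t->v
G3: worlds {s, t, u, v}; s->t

G2, G3

This is the axiom for a generalized confluence (Geach) condition; its first-order frame correspondent is \forall x \forall y (x R^2 y \to \exists w (y = w \wedge x = w)).
G1: fails — w0R²w1 but w1 ≠ w0.
G2: holds.
G3: holds.
Valid on: G2, G3.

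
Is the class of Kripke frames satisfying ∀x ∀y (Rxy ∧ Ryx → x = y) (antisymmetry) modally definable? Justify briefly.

Not definable by any modal formula

If a class were modally definable it would be closed under surjective bounded morphisms (Goldblatt–Thomason).
The 6-cycle (worlds w0,w1,w2,w3,w4,w5 with w0→w1→w2→w3→w4→w5→w0) is antisymmetric. Sending even-indexed worlds to • and odd-indexed worlds to ∘ is a surjective bounded morphism onto the two-world frame with •↔∘, which is not antisymmetric.
So no modal formula (or set of formulas) defines exactly the antisymmetric frames.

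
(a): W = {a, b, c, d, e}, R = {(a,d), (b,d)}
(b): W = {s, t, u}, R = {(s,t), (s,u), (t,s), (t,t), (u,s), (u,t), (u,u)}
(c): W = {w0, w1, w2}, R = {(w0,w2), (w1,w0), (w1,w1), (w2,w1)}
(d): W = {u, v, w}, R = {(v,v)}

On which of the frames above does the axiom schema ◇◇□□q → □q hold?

(a), (b), (d)

The schema corresponds to a generalized confluence (Geach) condition: ∀x ∀y ∀z ((xR²y ∧ xRz) → ∃w (yR²w ∧ z = w)).
(a): holds.
(b): holds.
(c): fails — w1R²w0, w1Rw0 but no w with w0R²w and w0=w.
(d): holds.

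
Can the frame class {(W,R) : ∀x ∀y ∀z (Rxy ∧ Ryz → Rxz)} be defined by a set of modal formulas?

Definable; □q → □□q defines it

The condition is transitivity. A defining modal formula is □q → □□q.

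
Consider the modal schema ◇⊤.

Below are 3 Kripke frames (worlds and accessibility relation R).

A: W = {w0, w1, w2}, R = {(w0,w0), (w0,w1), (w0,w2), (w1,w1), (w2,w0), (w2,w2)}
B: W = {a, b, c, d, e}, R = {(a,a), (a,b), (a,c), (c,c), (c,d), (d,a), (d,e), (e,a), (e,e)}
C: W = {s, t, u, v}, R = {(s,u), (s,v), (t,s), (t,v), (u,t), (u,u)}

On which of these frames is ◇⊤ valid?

A

This is the axiom for seriality; its first-order frame correspondent is ∀x ∃y Rxy.
A: condition met.
B: fails — world b has no successor.
C: fails — world v has no successor.
Valid on: A.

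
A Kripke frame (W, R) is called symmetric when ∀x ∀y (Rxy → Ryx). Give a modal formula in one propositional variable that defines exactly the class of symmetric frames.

The condition is symmetry. The B schema q → □◇q defines it.
Suppose q→□◇q is valid. Take Rxy and set V(q)={x}. Then q at x, so □◇q at x, so ◇q at y, so some z with Ryz has q; z=x, i.e. Ryx.

q → □◇q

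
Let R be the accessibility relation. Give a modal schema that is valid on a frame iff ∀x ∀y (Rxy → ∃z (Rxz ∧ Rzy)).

The condition is density. The C4 schema □□ψ → □ψ defines it.
Suppose □□ψ→□ψ is valid. Take Rxy and set V(ψ)={w : xR²w}. Then □□ψ at x, so □ψ at x, so ψ at y, i.e. ∃z(Rxz∧Rzy).

□□ψ → □ψ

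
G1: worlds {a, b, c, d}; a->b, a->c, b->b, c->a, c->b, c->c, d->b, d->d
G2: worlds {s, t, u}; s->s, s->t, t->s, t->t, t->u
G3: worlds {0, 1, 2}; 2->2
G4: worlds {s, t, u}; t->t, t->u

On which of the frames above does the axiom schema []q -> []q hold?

The schema corresponds to a generalized confluence (Geach) condition: forall x forall z (xRz -> exists w (xRw & z = w)).
G1: ✓.
G2: ✓.
G3: ✓.
G4: ✓.

G1, G2, G3, G4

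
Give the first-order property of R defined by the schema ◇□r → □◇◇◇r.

This is a Sahlqvist (Geach-type) schema ◇^1□^1r → □^1◇^3r.
Minimal-valuation argument: fix x; take any y with xR^1y and any z with xR^1z. Set V(r) to the set of worlds R-reachable from y in exactly 1 step. Then □^1r holds at y, so the antecedent holds at x; validity forces ◇^3r at z, giving a w with zR^3w and yR^1w.
First-order correspondent: ∀x ∀y ∀z ((xRy ∧ xRz) → ∃w (yRw ∧ zR³w)).

∀x ∀y ∀z ((xRy ∧ xRz) → ∃w (yRw ∧ zR³w))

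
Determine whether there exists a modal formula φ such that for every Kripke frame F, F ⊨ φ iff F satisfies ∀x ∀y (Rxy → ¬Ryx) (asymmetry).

Modal frame validity is preserved under surjective bounded morphisms.
The 3-cycle (worlds w0,w1,w2 with w0→w1→w2→w0) is asymmetric. Mapping every world to a single reflexive point • is a surjective bounded morphism, and the reflexive point is not asymmetric (R•• but asymmetry requires ¬R••).
So the class is not modally definable.

No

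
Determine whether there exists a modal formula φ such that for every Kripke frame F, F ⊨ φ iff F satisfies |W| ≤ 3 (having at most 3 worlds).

If a class were modally definable it would be closed under disjoint unions (Goldblatt–Thomason).
Any modal formula valid on each of 4 disjoint one-world frames is valid on their disjoint union (validity is preserved under disjoint unions). Each one-world frame has |W|=1≤3, but the union has |W|=4.
So the class is not modally definable.

Not definable by any modal formula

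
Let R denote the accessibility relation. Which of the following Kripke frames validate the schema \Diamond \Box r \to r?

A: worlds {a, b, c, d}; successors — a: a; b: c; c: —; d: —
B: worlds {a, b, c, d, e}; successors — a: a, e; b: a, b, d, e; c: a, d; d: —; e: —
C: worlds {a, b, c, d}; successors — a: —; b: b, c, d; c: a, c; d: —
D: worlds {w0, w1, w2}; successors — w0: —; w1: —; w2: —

This is the axiom for symmetry; its first-order frame correspondent is \forall x \forall y (Rxy \to Ryx).
A: fails — Rbc but not Rcb.
B: fails — Rcd but not Rdc.
C: fails — Rbc but not Rcb.
D: satisfies the condition.

D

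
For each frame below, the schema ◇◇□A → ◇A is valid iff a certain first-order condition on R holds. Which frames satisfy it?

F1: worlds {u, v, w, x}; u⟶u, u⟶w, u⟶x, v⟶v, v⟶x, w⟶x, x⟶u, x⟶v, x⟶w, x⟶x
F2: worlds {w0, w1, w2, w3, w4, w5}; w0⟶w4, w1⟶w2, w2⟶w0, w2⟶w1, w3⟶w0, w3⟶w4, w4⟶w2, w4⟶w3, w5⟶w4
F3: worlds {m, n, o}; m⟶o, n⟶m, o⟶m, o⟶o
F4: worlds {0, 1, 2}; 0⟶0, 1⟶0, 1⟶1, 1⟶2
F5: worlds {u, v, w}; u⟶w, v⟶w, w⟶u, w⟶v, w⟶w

Frame correspondent (Sahlqvist): ∀x ∀y (xR²y → ∃w (yRw ∧ xRw)) — i.e. a generalized confluence (Geach) condition.
F1: satisfies the condition.
F2: fails — w0R²w2 but no w with w2Rw and w0Rw.
F3: satisfies the condition.
F4: fails — 1R²2 but no w with 2Rw and 1Rw.
F5: satisfies the condition.

F1, F3, F5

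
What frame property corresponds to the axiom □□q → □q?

Suppose □□q→□q is valid. Take Rxy and set V(q)={w : xR²w}. Then □□q at x, so □q at x, so q at y, i.e. ∃z(Rxz∧Rzy).

density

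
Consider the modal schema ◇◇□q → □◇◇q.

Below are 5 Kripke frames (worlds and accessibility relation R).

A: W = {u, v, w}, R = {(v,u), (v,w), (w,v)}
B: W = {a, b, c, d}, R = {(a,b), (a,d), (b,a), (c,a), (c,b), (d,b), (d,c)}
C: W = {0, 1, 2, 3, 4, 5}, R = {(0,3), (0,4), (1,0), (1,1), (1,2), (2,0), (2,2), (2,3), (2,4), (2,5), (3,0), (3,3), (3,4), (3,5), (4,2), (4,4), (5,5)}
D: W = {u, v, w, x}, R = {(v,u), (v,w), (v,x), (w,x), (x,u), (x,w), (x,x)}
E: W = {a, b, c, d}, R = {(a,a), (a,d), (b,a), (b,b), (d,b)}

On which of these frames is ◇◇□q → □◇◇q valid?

E

Frame correspondent (Sahlqvist): ∀x ∀y ∀z ((xR²y ∧ xRz) → ∃w (yRw ∧ zR²w)) — i.e. a generalized confluence (Geach) condition.
A: fails — vR²v, vRu but no t with vRt and uR²t.
B: fails — aR²b, aRb but no w with bRw and bR²w.
C: fails — 2R²0, 2R5 but no w with 0Rw and 5R²w.
D: fails — vR²u, vRu but no t with uRt and uR²t.
E: holds.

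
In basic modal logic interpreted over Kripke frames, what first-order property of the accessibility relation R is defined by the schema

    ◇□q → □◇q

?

Suppose ◇□q→□◇q is valid. Take Rxy, Rxz and set V(q)={w : Ryw}. Then □q at y so ◇□q at x, so □◇q at x, so ◇q at z, giving w with Rzw and Ryw.

convergence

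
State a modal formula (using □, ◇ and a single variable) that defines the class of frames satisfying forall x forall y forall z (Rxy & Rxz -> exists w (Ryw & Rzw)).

◇□ψ → □◇ψ

This is convergence; the standard corresponding axiom is .2: ◇□ψ → □◇ψ.
Suppose ◇□ψ→□◇ψ is valid. Take Rxy, Rxz and set V(ψ)={w : Ryw}. Then □ψ at y so ◇□ψ at x, so □◇ψ at x, so ◇ψ at z, giving w with Rzw and Ryw.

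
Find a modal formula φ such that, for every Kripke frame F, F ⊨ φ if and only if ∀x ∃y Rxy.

□p → ◇p

This is seriality; the standard corresponding axiom is D: □p → ◇p.
Suppose □p→◇p is valid. At any x set V(p)=W. Then □p at x, so ◇p at x, so x has a successor.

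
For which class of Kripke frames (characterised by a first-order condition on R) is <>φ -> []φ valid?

Partial functionality

Suppose ◇φ→□φ is valid. Take Rxy, Rxz and set V(φ)={y}. Then ◇φ at x, so □φ at x, so φ at z, i.e. z=y.
The converse is a direct semantic check.
So the correspondent is partial functionality.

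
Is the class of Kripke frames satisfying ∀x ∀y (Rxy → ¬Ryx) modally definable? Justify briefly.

Not definable by any modal formula

Modal frame validity is preserved under surjective bounded morphisms.
The 5-cycle (worlds a,b,c,d,e with a→b→c→d→e→a) is asymmetric. Mapping every world to a single reflexive point • is a surjective bounded morphism, and the reflexive point is not asymmetric (R•• but asymmetry requires ¬R••).
So no modal formula (or set of formulas) defines exactly the asymmetric frames.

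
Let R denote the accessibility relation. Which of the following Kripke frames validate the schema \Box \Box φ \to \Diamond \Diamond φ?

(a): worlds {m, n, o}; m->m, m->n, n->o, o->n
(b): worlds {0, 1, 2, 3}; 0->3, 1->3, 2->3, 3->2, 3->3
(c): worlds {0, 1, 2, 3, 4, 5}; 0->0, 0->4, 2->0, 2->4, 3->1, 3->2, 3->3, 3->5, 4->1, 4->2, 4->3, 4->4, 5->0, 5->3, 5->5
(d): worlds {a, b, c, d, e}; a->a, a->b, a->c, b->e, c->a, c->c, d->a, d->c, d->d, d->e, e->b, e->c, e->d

(a), (b), (d)

The schema corresponds to a generalized confluence (Geach) condition: \forall x \exists w (x R^2 w \wedge x R^2 w).
(a): condition met.
(b): condition met.
(c): fails — at 1 but no w with 1R²w and 1R²w.
(d): condition met.
Valid on: (a), (b), (d).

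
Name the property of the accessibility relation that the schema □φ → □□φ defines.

transitivity: ∀x ∀y ∀z (Rxy ∧ Ryz → Rxz)

This schema is the 4 axiom.
It corresponds to transitivity: ∀x ∀y ∀z (Rxy ∧ Ryz → Rxz).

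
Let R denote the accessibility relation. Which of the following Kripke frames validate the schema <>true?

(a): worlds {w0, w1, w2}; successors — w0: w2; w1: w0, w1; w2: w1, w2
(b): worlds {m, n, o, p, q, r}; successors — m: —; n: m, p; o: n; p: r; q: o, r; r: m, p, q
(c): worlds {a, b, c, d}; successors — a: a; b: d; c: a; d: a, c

(a), (c)

Frame correspondent (Sahlqvist): forall x exists y Rxy — i.e. seriality.
(a): condition met.
(b): fails — world m has no successor.
(c): condition met.
Valid on: (a), (c).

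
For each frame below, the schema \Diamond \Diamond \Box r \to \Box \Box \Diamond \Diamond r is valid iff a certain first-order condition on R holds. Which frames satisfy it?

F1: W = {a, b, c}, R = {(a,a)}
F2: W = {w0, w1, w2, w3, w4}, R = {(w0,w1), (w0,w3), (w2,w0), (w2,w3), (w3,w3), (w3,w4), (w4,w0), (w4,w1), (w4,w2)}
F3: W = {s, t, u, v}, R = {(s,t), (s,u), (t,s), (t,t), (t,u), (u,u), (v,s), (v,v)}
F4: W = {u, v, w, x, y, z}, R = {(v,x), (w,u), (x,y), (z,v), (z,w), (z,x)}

F1

This is the axiom for a generalized confluence (Geach) condition; its first-order frame correspondent is \forall x \forall y \forall z ((x R^2 y \wedge x R^2 z) \to \exists w (yRw \wedge z R^2 w)).
F1: satisfies the condition.
F2: fails — w2R²w1, w2R²w1 but no w with w1Rw and w1R²w.
F3: fails — vR²v, vR²u but no w with vRw and uR²w.
F4: fails — vR²y, vR²y but no t with yRt and yR²t.
Valid on: F1.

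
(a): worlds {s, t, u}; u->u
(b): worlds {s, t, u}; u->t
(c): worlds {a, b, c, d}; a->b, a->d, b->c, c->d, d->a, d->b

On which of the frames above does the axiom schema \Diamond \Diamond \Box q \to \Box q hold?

(a), (b)

The schema corresponds to a generalized confluence (Geach) condition: \forall x \forall y \forall z ((x R^2 y \wedge xRz) \to \exists w (yRw \wedge z = w)).
(a): satisfies the condition.
(b): satisfies the condition.
(c): fails — aR²b, aRb but no w with bRw and b=w.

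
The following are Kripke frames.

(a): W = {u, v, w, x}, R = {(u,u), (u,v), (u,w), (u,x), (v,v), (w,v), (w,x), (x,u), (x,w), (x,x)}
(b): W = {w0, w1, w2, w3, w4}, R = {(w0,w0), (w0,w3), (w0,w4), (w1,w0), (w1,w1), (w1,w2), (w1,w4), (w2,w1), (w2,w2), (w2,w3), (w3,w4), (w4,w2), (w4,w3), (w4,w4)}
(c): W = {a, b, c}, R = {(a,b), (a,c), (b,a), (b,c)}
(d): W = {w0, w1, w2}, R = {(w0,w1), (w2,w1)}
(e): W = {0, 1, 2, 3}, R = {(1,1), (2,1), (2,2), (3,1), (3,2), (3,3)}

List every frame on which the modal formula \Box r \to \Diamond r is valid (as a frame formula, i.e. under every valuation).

(a), (b)

This is the axiom for seriality; its first-order frame correspondent is \forall x \exists y Rxy.
(a): ✓.
(b): ✓.
(c): fails — world c has no successor.
(d): fails — world w1 has no successor.
(e): fails — world 0 has no successor.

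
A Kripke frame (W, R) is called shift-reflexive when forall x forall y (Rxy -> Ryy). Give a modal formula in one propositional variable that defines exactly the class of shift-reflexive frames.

The condition is shift-reflexivity. The T□ schema □(□r → r) defines it.
Suppose □(□r→r) is valid. Take Rxy and set V(r)={w : Ryw}. Then at y, □r holds; since □(□r→r) at x, □r→r at y, so r at y, i.e. Ryy.

□(□r → r)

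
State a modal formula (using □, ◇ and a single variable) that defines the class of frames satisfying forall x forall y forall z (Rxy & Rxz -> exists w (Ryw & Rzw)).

◇□s → □◇s

This is convergence; the standard corresponding axiom is .2: ◇□s → □◇s.
Suppose ◇□s→□◇s is valid. Take Rxy, Rxz and set V(s)={w : Ryw}. Then □s at y so ◇□s at x, so □◇s at x, so ◇s at z, giving w with Rzw and Ryw.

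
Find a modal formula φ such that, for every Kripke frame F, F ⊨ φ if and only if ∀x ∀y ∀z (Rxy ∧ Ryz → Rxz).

□p → □□p

A defining formula is □p → □□p (the 4 axiom).
Suppose □p→□□p is valid. Take Rxy, Ryz and set V(p)={w : Rxw}. Then □p at x, so □□p at x, so □p at y, so p at z, i.e. Rxz.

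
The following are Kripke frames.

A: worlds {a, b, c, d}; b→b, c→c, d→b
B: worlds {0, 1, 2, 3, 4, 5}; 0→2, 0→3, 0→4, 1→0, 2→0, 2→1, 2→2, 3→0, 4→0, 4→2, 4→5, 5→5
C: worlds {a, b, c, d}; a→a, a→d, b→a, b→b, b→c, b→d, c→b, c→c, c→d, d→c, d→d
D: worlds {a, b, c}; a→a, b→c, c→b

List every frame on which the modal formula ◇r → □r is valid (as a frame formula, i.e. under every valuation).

A, D

Frame correspondent (Sahlqvist): ∀x ∀y ∀z (Rxy ∧ Rxz → y = z) — i.e. partial functionality.
A: ✓.
B: fails — 0 sees both 2 and 3.
C: fails — a sees both a and d.
D: ✓.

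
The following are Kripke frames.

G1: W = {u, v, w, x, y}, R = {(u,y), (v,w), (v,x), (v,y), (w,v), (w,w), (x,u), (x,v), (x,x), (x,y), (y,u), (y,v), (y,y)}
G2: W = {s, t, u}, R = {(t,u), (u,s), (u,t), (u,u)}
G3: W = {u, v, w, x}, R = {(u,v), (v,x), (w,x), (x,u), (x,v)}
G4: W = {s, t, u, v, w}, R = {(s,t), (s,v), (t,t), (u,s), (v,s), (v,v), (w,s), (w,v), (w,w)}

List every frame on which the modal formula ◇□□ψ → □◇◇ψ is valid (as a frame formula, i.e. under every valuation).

G1, G4

This is the axiom for a generalized confluence (Geach) condition; its first-order frame correspondent is ∀x ∀y ∀z ((xRy ∧ xRz) → ∃w (yR²w ∧ zR²w)).
G1: condition met.
G2: fails — uRs, uRs but no w with sR²w and sR²w.
G3: fails — xRu, xRv but no t with uR²t and vR²t.
G4: condition met.
Valid on: G1, G4.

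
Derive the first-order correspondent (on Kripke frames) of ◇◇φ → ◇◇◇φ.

This is a Sahlqvist (Geach-type) schema ◇^2□^0φ → □^0◇^3φ.
Minimal-valuation argument: fix x; take any y with xR^2y and any z with xR^0z. Set V(φ) to the set of worlds R-reachable from y in exactly 0 steps. Then □^0φ holds at y, so the antecedent holds at x; validity forces ◇^3φ at z, giving a w with zR^3w and yR^0w.
First-order correspondent: ∀x ∀y (xR²y → ∃w (y = w ∧ xR³w)).

∀x ∀y (xR²y → ∃w (y = w ∧ xR³w))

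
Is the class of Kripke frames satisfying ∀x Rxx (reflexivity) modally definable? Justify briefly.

Yes — defined by □r → r

This is a Sahlqvist condition; the T axiom □r → r defines it.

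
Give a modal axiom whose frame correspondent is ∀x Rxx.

□ψ → ψ

The condition is reflexivity. The T schema □ψ → ψ defines it.
Suppose □ψ→ψ is valid. At any x set V(ψ)={w : Rxw}. Then □ψ holds at x, so ψ holds at x, i.e. Rxx.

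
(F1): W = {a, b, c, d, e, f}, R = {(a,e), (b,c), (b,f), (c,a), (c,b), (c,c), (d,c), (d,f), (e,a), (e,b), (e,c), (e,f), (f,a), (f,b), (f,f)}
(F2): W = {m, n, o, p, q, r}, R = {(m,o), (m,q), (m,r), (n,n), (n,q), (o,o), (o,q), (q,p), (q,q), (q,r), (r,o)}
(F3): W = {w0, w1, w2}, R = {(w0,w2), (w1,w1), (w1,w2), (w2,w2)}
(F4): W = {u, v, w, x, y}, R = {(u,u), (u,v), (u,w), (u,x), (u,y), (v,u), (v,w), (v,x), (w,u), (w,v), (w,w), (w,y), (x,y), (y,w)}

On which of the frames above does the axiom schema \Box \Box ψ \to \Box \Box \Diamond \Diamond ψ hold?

Frame correspondent (Sahlqvist): \forall x \forall z (x R^2 z \to \exists w (x R^2 w \wedge z R^2 w)) — i.e. a generalized confluence (Geach) condition.
(F1): satisfies the condition.
(F2): fails — mR²p but no w with mR²w and pR²w.
(F3): satisfies the condition.
(F4): satisfies the condition.
Valid on: (F1), (F3), (F4).

(F1), (F3), (F4)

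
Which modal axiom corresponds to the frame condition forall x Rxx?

□q → q

This is reflexivity; the standard corresponding axiom is T: □q → q.
Suppose □q→q is valid. At any x set V(q)={w : Rxw}. Then □q holds at x, so q holds at x, i.e. Rxx.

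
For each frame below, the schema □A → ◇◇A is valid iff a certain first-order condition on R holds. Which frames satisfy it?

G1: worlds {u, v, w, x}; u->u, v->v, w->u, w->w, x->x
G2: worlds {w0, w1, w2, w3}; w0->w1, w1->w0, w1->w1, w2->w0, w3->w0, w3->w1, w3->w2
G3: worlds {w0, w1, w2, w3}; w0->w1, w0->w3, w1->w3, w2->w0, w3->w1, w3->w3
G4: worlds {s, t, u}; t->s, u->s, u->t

G1

Frame correspondent (Sahlqvist): ∀x ∃w (xRw ∧ xR²w) — i.e. a generalized confluence (Geach) condition.
G1: holds.
G2: fails — at w2 but no w with w2Rw and w2R²w.
G3: fails — at w2 but no w with w2Rw and w2R²w.
G4: fails — at s but no w with sRw and sR²w.
Valid on: G1.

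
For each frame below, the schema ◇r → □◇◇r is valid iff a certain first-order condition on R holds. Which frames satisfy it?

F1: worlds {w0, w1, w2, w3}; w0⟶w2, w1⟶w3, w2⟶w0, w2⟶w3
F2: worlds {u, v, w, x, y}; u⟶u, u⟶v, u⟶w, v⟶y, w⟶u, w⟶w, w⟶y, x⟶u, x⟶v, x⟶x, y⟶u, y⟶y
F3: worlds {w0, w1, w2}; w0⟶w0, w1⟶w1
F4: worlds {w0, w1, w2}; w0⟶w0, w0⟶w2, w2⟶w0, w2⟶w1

F3

The schema corresponds to a generalized confluence (Geach) condition: ∀x ∀y ∀z ((xRy ∧ xRz) → ∃w (y = w ∧ zR²w)).
F1: fails — w1Rw3, w1Rw3 but no w with w3=w and w3R²w.
F2: fails — uRv, uRv but no t with v=t and vR²t.
F3: condition met.
F4: fails — w2Rw0, w2Rw1 but no w with w0=w and w1R²w.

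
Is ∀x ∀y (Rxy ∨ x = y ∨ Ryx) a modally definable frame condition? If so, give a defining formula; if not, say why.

If a class were modally definable it would be closed under disjoint unions (Goldblatt–Thomason).
Take 3 disjoint single-world reflexive frames: each is trivially connected, but their disjoint union has 3 worlds with no edge between distinct components, so it is not connected.
So no modal formula (or set of formulas) defines exactly the connected frames.

Not definable by any modal formula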